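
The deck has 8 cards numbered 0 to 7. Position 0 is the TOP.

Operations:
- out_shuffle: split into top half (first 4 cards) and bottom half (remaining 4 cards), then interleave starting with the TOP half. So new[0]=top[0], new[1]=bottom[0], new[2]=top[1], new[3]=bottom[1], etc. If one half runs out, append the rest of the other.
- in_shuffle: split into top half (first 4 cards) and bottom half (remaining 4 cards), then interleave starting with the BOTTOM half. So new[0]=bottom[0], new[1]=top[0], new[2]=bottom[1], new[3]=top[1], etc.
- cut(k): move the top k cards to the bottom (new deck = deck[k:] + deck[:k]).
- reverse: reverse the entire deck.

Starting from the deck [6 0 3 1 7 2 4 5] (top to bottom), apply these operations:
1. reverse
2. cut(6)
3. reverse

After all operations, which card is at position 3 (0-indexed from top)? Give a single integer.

Answer: 2

Derivation:
After op 1 (reverse): [5 4 2 7 1 3 0 6]
After op 2 (cut(6)): [0 6 5 4 2 7 1 3]
After op 3 (reverse): [3 1 7 2 4 5 6 0]
Position 3: card 2.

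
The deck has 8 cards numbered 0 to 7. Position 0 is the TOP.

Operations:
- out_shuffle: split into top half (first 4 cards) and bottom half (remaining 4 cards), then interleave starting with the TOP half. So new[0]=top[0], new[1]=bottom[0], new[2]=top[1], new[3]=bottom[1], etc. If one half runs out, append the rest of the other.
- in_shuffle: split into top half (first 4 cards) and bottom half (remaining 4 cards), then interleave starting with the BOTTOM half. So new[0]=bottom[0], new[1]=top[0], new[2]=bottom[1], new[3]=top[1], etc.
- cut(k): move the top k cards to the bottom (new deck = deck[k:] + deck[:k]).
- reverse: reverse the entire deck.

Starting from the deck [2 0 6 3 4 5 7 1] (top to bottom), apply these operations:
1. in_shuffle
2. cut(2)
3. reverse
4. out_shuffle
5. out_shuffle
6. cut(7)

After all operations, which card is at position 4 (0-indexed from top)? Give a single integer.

After op 1 (in_shuffle): [4 2 5 0 7 6 1 3]
After op 2 (cut(2)): [5 0 7 6 1 3 4 2]
After op 3 (reverse): [2 4 3 1 6 7 0 5]
After op 4 (out_shuffle): [2 6 4 7 3 0 1 5]
After op 5 (out_shuffle): [2 3 6 0 4 1 7 5]
After op 6 (cut(7)): [5 2 3 6 0 4 1 7]
Position 4: card 0.

Answer: 0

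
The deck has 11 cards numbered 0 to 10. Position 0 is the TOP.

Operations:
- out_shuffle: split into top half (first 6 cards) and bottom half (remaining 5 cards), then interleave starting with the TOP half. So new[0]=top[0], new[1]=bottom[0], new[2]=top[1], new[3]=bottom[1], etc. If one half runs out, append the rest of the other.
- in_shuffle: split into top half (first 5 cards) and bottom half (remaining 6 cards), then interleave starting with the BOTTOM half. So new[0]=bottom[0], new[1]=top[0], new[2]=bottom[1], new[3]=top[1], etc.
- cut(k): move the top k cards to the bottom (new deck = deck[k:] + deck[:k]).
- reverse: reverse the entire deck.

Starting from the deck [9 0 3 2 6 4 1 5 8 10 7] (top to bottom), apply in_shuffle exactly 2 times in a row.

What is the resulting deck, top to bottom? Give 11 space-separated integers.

Answer: 3 4 8 9 2 1 10 0 6 5 7

Derivation:
After op 1 (in_shuffle): [4 9 1 0 5 3 8 2 10 6 7]
After op 2 (in_shuffle): [3 4 8 9 2 1 10 0 6 5 7]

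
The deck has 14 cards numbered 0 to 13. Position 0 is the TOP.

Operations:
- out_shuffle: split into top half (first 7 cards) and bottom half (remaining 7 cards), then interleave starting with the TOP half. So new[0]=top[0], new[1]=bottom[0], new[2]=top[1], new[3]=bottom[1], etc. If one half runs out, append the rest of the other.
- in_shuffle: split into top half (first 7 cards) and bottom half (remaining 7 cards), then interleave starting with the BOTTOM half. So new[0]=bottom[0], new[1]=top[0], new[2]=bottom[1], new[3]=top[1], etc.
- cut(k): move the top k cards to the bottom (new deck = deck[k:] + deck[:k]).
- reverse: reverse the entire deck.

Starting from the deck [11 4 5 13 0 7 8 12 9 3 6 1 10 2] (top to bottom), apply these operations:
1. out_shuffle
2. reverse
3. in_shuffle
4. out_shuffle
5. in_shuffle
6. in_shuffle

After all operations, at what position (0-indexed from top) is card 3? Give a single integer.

After op 1 (out_shuffle): [11 12 4 9 5 3 13 6 0 1 7 10 8 2]
After op 2 (reverse): [2 8 10 7 1 0 6 13 3 5 9 4 12 11]
After op 3 (in_shuffle): [13 2 3 8 5 10 9 7 4 1 12 0 11 6]
After op 4 (out_shuffle): [13 7 2 4 3 1 8 12 5 0 10 11 9 6]
After op 5 (in_shuffle): [12 13 5 7 0 2 10 4 11 3 9 1 6 8]
After op 6 (in_shuffle): [4 12 11 13 3 5 9 7 1 0 6 2 8 10]
Card 3 is at position 4.

Answer: 4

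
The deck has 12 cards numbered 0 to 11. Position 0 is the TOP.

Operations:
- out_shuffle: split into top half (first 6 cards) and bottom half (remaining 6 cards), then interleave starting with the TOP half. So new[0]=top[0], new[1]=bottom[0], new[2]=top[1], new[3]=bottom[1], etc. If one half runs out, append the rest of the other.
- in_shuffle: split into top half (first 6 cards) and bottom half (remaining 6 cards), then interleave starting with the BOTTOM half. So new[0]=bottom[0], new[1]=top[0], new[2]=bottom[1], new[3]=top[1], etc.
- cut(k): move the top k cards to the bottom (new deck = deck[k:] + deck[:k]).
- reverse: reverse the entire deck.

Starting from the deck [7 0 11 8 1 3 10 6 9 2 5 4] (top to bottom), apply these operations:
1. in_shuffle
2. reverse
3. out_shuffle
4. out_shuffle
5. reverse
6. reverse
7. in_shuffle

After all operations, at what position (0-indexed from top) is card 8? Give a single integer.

After op 1 (in_shuffle): [10 7 6 0 9 11 2 8 5 1 4 3]
After op 2 (reverse): [3 4 1 5 8 2 11 9 0 6 7 10]
After op 3 (out_shuffle): [3 11 4 9 1 0 5 6 8 7 2 10]
After op 4 (out_shuffle): [3 5 11 6 4 8 9 7 1 2 0 10]
After op 5 (reverse): [10 0 2 1 7 9 8 4 6 11 5 3]
After op 6 (reverse): [3 5 11 6 4 8 9 7 1 2 0 10]
After op 7 (in_shuffle): [9 3 7 5 1 11 2 6 0 4 10 8]
Card 8 is at position 11.

Answer: 11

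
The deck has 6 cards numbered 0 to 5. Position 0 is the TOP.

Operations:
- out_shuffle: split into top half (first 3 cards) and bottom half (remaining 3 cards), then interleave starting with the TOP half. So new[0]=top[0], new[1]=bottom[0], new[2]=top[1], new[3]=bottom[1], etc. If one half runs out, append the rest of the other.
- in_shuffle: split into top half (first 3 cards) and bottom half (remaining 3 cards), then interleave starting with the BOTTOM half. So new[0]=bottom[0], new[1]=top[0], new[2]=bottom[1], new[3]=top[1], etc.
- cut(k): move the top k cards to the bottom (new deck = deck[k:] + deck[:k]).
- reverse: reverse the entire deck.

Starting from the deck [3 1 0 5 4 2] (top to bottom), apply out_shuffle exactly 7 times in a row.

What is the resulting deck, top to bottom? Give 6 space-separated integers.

Answer: 3 0 4 1 5 2

Derivation:
After op 1 (out_shuffle): [3 5 1 4 0 2]
After op 2 (out_shuffle): [3 4 5 0 1 2]
After op 3 (out_shuffle): [3 0 4 1 5 2]
After op 4 (out_shuffle): [3 1 0 5 4 2]
After op 5 (out_shuffle): [3 5 1 4 0 2]
After op 6 (out_shuffle): [3 4 5 0 1 2]
After op 7 (out_shuffle): [3 0 4 1 5 2]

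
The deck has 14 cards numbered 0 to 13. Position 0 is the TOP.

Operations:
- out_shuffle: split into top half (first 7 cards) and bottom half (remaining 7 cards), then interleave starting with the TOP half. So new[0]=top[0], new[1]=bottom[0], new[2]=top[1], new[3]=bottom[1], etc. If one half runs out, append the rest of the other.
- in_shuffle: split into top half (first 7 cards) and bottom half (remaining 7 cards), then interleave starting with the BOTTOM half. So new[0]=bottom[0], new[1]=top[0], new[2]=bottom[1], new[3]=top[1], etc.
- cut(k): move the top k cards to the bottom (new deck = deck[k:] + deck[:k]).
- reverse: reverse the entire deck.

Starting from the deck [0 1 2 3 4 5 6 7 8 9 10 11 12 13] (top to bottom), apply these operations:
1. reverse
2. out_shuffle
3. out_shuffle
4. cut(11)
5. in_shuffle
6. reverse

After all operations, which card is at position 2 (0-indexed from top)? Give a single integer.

Answer: 6

Derivation:
After op 1 (reverse): [13 12 11 10 9 8 7 6 5 4 3 2 1 0]
After op 2 (out_shuffle): [13 6 12 5 11 4 10 3 9 2 8 1 7 0]
After op 3 (out_shuffle): [13 3 6 9 12 2 5 8 11 1 4 7 10 0]
After op 4 (cut(11)): [7 10 0 13 3 6 9 12 2 5 8 11 1 4]
After op 5 (in_shuffle): [12 7 2 10 5 0 8 13 11 3 1 6 4 9]
After op 6 (reverse): [9 4 6 1 3 11 13 8 0 5 10 2 7 12]
Position 2: card 6.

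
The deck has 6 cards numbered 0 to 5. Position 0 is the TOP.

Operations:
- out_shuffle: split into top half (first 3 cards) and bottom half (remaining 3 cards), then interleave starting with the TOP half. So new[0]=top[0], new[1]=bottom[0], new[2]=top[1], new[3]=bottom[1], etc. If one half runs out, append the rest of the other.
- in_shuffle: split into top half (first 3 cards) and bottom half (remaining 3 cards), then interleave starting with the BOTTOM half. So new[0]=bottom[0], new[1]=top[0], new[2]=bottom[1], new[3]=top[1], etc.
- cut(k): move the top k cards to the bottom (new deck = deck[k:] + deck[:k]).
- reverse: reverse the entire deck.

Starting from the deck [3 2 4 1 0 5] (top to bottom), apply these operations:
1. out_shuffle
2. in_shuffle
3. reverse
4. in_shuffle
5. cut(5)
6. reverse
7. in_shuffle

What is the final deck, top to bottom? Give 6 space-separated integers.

Answer: 2 0 4 5 1 3

Derivation:
After op 1 (out_shuffle): [3 1 2 0 4 5]
After op 2 (in_shuffle): [0 3 4 1 5 2]
After op 3 (reverse): [2 5 1 4 3 0]
After op 4 (in_shuffle): [4 2 3 5 0 1]
After op 5 (cut(5)): [1 4 2 3 5 0]
After op 6 (reverse): [0 5 3 2 4 1]
After op 7 (in_shuffle): [2 0 4 5 1 3]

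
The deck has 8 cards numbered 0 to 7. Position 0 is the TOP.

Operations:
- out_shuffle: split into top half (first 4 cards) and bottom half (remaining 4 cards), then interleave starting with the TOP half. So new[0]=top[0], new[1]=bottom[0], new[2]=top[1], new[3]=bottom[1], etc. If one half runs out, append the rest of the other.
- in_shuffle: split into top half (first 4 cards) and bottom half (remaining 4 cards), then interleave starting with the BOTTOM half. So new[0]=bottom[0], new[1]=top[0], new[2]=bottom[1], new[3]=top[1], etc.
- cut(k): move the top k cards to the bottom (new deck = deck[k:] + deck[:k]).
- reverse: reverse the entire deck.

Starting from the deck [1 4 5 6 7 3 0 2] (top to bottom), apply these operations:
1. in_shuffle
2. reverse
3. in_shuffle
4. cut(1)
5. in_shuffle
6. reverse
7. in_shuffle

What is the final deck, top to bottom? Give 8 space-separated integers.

Answer: 3 1 7 4 6 2 5 0

Derivation:
After op 1 (in_shuffle): [7 1 3 4 0 5 2 6]
After op 2 (reverse): [6 2 5 0 4 3 1 7]
After op 3 (in_shuffle): [4 6 3 2 1 5 7 0]
After op 4 (cut(1)): [6 3 2 1 5 7 0 4]
After op 5 (in_shuffle): [5 6 7 3 0 2 4 1]
After op 6 (reverse): [1 4 2 0 3 7 6 5]
After op 7 (in_shuffle): [3 1 7 4 6 2 5 0]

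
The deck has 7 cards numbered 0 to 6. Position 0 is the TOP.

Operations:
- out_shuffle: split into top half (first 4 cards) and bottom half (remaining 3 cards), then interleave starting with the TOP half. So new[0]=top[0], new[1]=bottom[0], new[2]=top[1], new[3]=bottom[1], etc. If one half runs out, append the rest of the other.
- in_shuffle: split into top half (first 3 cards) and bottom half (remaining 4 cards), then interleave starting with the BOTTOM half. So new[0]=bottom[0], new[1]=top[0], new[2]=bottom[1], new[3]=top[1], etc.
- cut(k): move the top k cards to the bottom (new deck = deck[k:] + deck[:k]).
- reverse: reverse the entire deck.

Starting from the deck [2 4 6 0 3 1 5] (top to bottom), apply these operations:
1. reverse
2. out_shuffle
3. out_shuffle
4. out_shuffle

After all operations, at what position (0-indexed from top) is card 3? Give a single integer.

Answer: 2

Derivation:
After op 1 (reverse): [5 1 3 0 6 4 2]
After op 2 (out_shuffle): [5 6 1 4 3 2 0]
After op 3 (out_shuffle): [5 3 6 2 1 0 4]
After op 4 (out_shuffle): [5 1 3 0 6 4 2]
Card 3 is at position 2.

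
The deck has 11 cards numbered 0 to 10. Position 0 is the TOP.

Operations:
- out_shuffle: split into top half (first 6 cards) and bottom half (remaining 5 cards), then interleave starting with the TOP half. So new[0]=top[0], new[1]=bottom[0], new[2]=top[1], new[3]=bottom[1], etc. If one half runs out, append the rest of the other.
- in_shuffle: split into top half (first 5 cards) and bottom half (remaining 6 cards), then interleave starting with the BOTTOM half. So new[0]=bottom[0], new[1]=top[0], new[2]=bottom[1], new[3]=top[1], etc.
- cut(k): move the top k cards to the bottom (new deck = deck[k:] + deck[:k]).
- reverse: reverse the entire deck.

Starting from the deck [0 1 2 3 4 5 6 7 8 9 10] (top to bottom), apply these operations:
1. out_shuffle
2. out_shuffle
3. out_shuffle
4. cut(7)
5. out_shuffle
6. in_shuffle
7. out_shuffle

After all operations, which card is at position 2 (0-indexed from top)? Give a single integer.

Answer: 5

Derivation:
After op 1 (out_shuffle): [0 6 1 7 2 8 3 9 4 10 5]
After op 2 (out_shuffle): [0 3 6 9 1 4 7 10 2 5 8]
After op 3 (out_shuffle): [0 7 3 10 6 2 9 5 1 8 4]
After op 4 (cut(7)): [5 1 8 4 0 7 3 10 6 2 9]
After op 5 (out_shuffle): [5 3 1 10 8 6 4 2 0 9 7]
After op 6 (in_shuffle): [6 5 4 3 2 1 0 10 9 8 7]
After op 7 (out_shuffle): [6 0 5 10 4 9 3 8 2 7 1]
Position 2: card 5.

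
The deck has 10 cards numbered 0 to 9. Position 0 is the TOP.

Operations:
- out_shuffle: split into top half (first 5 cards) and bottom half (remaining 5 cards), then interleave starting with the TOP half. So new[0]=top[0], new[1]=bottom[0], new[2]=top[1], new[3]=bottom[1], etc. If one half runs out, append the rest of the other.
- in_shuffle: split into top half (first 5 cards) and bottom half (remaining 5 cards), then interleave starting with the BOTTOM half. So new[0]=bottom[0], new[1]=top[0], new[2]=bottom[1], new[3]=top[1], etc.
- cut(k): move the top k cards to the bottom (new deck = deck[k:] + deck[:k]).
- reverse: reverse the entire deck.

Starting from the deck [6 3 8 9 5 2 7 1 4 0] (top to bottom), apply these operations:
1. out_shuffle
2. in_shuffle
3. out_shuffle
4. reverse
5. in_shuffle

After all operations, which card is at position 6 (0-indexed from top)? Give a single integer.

After op 1 (out_shuffle): [6 2 3 7 8 1 9 4 5 0]
After op 2 (in_shuffle): [1 6 9 2 4 3 5 7 0 8]
After op 3 (out_shuffle): [1 3 6 5 9 7 2 0 4 8]
After op 4 (reverse): [8 4 0 2 7 9 5 6 3 1]
After op 5 (in_shuffle): [9 8 5 4 6 0 3 2 1 7]
Position 6: card 3.

Answer: 3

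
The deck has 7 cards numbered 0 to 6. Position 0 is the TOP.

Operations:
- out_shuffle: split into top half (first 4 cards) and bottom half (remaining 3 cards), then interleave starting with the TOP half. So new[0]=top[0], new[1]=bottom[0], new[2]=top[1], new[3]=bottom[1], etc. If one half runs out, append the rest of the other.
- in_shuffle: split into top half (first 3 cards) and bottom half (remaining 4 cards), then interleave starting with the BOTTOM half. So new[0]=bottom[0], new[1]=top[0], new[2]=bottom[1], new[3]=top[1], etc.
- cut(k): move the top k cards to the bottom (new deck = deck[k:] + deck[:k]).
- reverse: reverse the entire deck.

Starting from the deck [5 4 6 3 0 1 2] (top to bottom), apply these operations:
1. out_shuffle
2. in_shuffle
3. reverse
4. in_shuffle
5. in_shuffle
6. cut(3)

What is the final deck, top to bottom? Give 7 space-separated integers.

Answer: 3 2 6 1 4 0 5

Derivation:
After op 1 (out_shuffle): [5 0 4 1 6 2 3]
After op 2 (in_shuffle): [1 5 6 0 2 4 3]
After op 3 (reverse): [3 4 2 0 6 5 1]
After op 4 (in_shuffle): [0 3 6 4 5 2 1]
After op 5 (in_shuffle): [4 0 5 3 2 6 1]
After op 6 (cut(3)): [3 2 6 1 4 0 5]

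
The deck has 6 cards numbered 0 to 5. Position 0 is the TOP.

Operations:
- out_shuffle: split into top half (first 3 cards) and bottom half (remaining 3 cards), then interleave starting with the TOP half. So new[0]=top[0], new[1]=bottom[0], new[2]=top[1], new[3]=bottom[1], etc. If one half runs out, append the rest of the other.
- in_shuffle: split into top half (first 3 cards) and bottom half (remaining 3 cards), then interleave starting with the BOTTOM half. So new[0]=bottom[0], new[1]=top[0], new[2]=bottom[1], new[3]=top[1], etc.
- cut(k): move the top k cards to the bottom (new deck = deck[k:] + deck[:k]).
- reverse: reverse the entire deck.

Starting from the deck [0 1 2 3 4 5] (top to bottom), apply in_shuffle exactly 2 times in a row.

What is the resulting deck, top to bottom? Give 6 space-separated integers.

After op 1 (in_shuffle): [3 0 4 1 5 2]
After op 2 (in_shuffle): [1 3 5 0 2 4]

Answer: 1 3 5 0 2 4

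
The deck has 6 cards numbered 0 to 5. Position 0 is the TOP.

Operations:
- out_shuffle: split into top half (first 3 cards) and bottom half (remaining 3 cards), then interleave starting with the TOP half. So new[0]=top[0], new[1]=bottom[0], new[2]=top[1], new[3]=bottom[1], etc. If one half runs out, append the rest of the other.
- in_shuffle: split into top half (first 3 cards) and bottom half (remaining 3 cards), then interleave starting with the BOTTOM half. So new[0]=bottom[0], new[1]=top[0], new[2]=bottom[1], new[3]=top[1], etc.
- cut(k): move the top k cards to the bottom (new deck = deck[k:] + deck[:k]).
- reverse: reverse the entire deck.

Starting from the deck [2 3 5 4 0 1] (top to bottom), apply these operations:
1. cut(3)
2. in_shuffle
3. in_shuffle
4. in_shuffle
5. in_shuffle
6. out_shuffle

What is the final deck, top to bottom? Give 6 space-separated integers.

Answer: 2 0 4 5 3 1

Derivation:
After op 1 (cut(3)): [4 0 1 2 3 5]
After op 2 (in_shuffle): [2 4 3 0 5 1]
After op 3 (in_shuffle): [0 2 5 4 1 3]
After op 4 (in_shuffle): [4 0 1 2 3 5]
After op 5 (in_shuffle): [2 4 3 0 5 1]
After op 6 (out_shuffle): [2 0 4 5 3 1]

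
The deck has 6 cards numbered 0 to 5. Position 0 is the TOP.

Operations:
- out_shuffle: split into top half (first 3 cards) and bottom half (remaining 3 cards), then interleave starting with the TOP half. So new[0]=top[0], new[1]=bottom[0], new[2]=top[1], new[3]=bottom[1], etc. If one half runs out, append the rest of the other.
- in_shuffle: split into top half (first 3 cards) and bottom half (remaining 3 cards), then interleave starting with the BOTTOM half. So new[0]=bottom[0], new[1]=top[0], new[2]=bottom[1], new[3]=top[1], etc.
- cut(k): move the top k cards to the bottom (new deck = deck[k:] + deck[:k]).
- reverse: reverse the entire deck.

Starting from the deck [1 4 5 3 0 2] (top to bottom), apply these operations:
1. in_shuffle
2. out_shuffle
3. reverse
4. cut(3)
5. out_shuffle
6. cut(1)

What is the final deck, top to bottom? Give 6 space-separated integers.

After op 1 (in_shuffle): [3 1 0 4 2 5]
After op 2 (out_shuffle): [3 4 1 2 0 5]
After op 3 (reverse): [5 0 2 1 4 3]
After op 4 (cut(3)): [1 4 3 5 0 2]
After op 5 (out_shuffle): [1 5 4 0 3 2]
After op 6 (cut(1)): [5 4 0 3 2 1]

Answer: 5 4 0 3 2 1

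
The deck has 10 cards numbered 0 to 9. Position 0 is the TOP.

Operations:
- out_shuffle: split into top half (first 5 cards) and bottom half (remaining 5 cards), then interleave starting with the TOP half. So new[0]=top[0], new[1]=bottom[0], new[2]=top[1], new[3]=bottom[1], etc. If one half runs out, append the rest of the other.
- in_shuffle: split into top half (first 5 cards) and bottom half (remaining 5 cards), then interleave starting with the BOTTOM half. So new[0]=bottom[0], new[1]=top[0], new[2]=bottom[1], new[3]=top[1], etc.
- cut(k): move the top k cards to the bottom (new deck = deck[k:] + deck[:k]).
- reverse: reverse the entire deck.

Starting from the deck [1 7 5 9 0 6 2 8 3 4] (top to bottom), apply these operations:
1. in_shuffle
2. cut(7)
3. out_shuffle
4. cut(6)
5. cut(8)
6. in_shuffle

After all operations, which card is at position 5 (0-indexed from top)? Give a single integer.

Answer: 6

Derivation:
After op 1 (in_shuffle): [6 1 2 7 8 5 3 9 4 0]
After op 2 (cut(7)): [9 4 0 6 1 2 7 8 5 3]
After op 3 (out_shuffle): [9 2 4 7 0 8 6 5 1 3]
After op 4 (cut(6)): [6 5 1 3 9 2 4 7 0 8]
After op 5 (cut(8)): [0 8 6 5 1 3 9 2 4 7]
After op 6 (in_shuffle): [3 0 9 8 2 6 4 5 7 1]
Position 5: card 6.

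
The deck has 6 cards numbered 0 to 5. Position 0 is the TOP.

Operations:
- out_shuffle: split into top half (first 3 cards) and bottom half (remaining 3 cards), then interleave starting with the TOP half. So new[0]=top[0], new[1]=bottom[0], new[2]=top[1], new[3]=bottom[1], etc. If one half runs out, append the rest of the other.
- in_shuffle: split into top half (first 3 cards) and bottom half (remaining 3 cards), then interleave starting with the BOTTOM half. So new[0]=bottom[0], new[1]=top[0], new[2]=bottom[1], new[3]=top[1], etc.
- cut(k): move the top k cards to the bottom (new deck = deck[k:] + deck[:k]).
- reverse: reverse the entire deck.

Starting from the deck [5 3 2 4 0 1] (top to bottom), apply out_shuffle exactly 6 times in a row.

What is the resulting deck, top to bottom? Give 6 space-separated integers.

After op 1 (out_shuffle): [5 4 3 0 2 1]
After op 2 (out_shuffle): [5 0 4 2 3 1]
After op 3 (out_shuffle): [5 2 0 3 4 1]
After op 4 (out_shuffle): [5 3 2 4 0 1]
After op 5 (out_shuffle): [5 4 3 0 2 1]
After op 6 (out_shuffle): [5 0 4 2 3 1]

Answer: 5 0 4 2 3 1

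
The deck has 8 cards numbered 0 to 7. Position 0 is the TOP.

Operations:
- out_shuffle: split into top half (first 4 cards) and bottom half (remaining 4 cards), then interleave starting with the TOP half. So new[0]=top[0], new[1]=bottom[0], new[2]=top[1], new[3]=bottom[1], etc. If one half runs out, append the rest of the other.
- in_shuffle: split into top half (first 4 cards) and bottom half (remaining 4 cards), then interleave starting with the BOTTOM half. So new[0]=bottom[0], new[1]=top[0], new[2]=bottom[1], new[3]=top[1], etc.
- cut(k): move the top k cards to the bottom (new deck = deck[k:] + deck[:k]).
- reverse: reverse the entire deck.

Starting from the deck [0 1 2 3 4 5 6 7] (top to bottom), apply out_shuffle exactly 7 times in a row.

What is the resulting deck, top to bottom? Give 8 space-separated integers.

Answer: 0 4 1 5 2 6 3 7

Derivation:
After op 1 (out_shuffle): [0 4 1 5 2 6 3 7]
After op 2 (out_shuffle): [0 2 4 6 1 3 5 7]
After op 3 (out_shuffle): [0 1 2 3 4 5 6 7]
After op 4 (out_shuffle): [0 4 1 5 2 6 3 7]
After op 5 (out_shuffle): [0 2 4 6 1 3 5 7]
After op 6 (out_shuffle): [0 1 2 3 4 5 6 7]
After op 7 (out_shuffle): [0 4 1 5 2 6 3 7]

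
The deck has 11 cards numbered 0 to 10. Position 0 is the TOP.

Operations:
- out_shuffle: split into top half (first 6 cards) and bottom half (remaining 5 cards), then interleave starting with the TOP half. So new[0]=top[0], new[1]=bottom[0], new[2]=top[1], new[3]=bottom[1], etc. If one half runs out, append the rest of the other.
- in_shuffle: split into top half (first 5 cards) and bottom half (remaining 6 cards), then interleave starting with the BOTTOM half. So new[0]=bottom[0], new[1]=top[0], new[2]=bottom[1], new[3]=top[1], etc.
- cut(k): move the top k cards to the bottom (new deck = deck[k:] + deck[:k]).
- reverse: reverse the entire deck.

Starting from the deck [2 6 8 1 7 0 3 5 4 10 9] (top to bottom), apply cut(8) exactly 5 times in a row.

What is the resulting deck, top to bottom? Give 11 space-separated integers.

Answer: 5 4 10 9 2 6 8 1 7 0 3

Derivation:
After op 1 (cut(8)): [4 10 9 2 6 8 1 7 0 3 5]
After op 2 (cut(8)): [0 3 5 4 10 9 2 6 8 1 7]
After op 3 (cut(8)): [8 1 7 0 3 5 4 10 9 2 6]
After op 4 (cut(8)): [9 2 6 8 1 7 0 3 5 4 10]
After op 5 (cut(8)): [5 4 10 9 2 6 8 1 7 0 3]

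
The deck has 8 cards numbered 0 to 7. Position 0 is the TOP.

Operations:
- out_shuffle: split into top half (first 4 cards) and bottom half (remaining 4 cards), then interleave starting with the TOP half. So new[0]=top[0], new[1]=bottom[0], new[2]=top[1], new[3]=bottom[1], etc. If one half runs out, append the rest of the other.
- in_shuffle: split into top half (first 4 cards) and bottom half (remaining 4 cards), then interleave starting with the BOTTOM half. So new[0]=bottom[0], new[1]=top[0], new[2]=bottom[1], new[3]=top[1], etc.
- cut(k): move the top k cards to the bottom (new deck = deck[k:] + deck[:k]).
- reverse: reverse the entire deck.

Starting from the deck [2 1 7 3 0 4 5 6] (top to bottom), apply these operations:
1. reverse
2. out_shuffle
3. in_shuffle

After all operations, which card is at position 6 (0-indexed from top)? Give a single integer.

Answer: 2

Derivation:
After op 1 (reverse): [6 5 4 0 3 7 1 2]
After op 2 (out_shuffle): [6 3 5 7 4 1 0 2]
After op 3 (in_shuffle): [4 6 1 3 0 5 2 7]
Position 6: card 2.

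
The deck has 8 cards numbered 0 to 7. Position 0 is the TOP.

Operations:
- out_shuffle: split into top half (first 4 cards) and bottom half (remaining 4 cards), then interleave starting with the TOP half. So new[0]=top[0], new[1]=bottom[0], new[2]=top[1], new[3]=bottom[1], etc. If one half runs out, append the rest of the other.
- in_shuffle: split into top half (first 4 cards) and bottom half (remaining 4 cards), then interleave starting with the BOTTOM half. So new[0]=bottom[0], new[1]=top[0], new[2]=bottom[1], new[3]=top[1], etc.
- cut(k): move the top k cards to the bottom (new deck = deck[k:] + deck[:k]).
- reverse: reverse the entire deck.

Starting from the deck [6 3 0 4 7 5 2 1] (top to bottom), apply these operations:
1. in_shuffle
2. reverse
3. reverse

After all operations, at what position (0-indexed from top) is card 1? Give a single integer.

After op 1 (in_shuffle): [7 6 5 3 2 0 1 4]
After op 2 (reverse): [4 1 0 2 3 5 6 7]
After op 3 (reverse): [7 6 5 3 2 0 1 4]
Card 1 is at position 6.

Answer: 6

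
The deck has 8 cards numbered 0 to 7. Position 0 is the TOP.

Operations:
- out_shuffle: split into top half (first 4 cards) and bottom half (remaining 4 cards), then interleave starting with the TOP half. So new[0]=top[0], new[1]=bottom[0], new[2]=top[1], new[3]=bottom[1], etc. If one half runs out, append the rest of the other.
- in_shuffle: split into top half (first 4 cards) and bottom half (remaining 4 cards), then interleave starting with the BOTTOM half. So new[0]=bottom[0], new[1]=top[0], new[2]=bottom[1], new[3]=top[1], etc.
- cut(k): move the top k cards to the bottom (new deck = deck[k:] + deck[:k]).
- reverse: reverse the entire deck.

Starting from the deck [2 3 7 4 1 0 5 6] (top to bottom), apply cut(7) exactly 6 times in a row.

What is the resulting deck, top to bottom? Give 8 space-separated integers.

Answer: 7 4 1 0 5 6 2 3

Derivation:
After op 1 (cut(7)): [6 2 3 7 4 1 0 5]
After op 2 (cut(7)): [5 6 2 3 7 4 1 0]
After op 3 (cut(7)): [0 5 6 2 3 7 4 1]
After op 4 (cut(7)): [1 0 5 6 2 3 7 4]
After op 5 (cut(7)): [4 1 0 5 6 2 3 7]
After op 6 (cut(7)): [7 4 1 0 5 6 2 3]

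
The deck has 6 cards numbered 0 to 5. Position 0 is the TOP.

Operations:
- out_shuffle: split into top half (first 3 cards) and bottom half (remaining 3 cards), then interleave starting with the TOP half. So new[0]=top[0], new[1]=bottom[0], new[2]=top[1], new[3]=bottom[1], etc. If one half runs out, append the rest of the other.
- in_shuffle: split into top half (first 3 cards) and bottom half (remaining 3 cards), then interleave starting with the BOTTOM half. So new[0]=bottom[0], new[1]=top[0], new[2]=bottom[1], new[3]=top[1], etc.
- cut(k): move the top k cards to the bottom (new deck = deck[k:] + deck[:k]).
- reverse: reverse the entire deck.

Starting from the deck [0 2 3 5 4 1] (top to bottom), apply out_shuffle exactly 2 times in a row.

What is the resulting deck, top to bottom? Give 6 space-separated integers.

After op 1 (out_shuffle): [0 5 2 4 3 1]
After op 2 (out_shuffle): [0 4 5 3 2 1]

Answer: 0 4 5 3 2 1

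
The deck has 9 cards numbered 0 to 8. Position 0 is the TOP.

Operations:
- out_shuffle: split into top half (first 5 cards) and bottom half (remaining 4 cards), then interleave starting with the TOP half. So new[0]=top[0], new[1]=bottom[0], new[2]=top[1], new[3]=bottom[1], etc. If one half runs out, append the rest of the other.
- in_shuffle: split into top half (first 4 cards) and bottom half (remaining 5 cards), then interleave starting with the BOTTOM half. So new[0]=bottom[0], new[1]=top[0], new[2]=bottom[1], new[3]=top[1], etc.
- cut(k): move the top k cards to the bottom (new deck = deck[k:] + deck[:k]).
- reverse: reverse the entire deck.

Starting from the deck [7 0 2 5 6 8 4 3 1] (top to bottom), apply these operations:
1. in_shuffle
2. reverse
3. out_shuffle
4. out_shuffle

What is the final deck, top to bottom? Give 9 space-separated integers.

After op 1 (in_shuffle): [6 7 8 0 4 2 3 5 1]
After op 2 (reverse): [1 5 3 2 4 0 8 7 6]
After op 3 (out_shuffle): [1 0 5 8 3 7 2 6 4]
After op 4 (out_shuffle): [1 7 0 2 5 6 8 4 3]

Answer: 1 7 0 2 5 6 8 4 3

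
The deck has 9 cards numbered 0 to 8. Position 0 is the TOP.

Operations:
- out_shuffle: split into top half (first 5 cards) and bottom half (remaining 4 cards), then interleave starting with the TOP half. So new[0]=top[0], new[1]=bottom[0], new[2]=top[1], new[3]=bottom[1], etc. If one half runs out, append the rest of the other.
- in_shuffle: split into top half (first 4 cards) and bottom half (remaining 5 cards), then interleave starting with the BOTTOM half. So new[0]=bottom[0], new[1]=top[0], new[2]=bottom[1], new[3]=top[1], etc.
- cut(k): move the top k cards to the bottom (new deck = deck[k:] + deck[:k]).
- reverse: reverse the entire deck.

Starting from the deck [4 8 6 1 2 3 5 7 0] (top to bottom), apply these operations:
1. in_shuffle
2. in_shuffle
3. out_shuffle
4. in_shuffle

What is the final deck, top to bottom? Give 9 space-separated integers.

Answer: 6 5 8 3 4 2 0 1 7

Derivation:
After op 1 (in_shuffle): [2 4 3 8 5 6 7 1 0]
After op 2 (in_shuffle): [5 2 6 4 7 3 1 8 0]
After op 3 (out_shuffle): [5 3 2 1 6 8 4 0 7]
After op 4 (in_shuffle): [6 5 8 3 4 2 0 1 7]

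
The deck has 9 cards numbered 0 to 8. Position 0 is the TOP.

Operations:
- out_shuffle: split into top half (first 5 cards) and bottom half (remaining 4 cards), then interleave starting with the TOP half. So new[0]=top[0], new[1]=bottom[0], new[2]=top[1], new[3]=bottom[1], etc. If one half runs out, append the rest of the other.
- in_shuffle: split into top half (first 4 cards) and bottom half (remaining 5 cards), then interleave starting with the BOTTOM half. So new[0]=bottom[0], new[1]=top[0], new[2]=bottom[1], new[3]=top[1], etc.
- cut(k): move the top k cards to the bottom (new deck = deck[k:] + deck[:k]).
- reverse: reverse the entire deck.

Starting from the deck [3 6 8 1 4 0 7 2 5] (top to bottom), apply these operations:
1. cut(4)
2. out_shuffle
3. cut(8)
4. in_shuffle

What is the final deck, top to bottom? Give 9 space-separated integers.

Answer: 6 5 7 4 8 3 2 0 1

Derivation:
After op 1 (cut(4)): [4 0 7 2 5 3 6 8 1]
After op 2 (out_shuffle): [4 3 0 6 7 8 2 1 5]
After op 3 (cut(8)): [5 4 3 0 6 7 8 2 1]
After op 4 (in_shuffle): [6 5 7 4 8 3 2 0 1]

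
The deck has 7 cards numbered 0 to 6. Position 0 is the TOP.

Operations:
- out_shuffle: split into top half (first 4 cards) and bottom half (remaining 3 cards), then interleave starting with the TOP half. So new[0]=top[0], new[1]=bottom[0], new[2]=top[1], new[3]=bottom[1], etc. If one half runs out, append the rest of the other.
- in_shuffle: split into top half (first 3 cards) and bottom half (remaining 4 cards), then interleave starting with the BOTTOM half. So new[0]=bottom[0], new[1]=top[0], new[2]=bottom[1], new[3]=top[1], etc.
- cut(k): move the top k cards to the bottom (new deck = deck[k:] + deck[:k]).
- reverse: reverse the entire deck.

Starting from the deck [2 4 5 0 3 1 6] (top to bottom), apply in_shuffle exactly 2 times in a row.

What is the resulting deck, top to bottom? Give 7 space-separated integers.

After op 1 (in_shuffle): [0 2 3 4 1 5 6]
After op 2 (in_shuffle): [4 0 1 2 5 3 6]

Answer: 4 0 1 2 5 3 6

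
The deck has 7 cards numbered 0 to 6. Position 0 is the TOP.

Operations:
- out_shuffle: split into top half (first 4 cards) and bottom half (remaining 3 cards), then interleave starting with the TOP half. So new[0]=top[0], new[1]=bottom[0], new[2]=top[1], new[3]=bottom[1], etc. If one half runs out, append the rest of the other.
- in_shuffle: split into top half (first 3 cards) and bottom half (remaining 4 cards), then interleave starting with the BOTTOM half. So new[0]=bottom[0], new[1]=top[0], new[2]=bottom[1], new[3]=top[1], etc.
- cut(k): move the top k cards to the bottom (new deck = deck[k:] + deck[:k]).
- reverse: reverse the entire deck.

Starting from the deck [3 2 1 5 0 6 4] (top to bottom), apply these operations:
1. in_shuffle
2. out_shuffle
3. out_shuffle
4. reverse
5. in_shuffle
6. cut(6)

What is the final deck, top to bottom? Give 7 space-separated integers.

After op 1 (in_shuffle): [5 3 0 2 6 1 4]
After op 2 (out_shuffle): [5 6 3 1 0 4 2]
After op 3 (out_shuffle): [5 0 6 4 3 2 1]
After op 4 (reverse): [1 2 3 4 6 0 5]
After op 5 (in_shuffle): [4 1 6 2 0 3 5]
After op 6 (cut(6)): [5 4 1 6 2 0 3]

Answer: 5 4 1 6 2 0 3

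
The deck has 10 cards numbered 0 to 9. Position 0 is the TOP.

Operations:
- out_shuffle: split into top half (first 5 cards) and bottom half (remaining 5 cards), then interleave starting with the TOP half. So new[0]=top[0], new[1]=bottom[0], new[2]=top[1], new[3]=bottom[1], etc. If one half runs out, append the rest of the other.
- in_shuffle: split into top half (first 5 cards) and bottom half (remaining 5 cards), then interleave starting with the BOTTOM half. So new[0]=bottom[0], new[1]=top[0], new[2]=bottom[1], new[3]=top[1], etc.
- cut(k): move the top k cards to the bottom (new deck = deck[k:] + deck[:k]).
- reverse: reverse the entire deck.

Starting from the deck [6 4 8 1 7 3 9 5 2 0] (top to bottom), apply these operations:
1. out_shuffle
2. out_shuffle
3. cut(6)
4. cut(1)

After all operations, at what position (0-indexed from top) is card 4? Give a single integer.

Answer: 7

Derivation:
After op 1 (out_shuffle): [6 3 4 9 8 5 1 2 7 0]
After op 2 (out_shuffle): [6 5 3 1 4 2 9 7 8 0]
After op 3 (cut(6)): [9 7 8 0 6 5 3 1 4 2]
After op 4 (cut(1)): [7 8 0 6 5 3 1 4 2 9]
Card 4 is at position 7.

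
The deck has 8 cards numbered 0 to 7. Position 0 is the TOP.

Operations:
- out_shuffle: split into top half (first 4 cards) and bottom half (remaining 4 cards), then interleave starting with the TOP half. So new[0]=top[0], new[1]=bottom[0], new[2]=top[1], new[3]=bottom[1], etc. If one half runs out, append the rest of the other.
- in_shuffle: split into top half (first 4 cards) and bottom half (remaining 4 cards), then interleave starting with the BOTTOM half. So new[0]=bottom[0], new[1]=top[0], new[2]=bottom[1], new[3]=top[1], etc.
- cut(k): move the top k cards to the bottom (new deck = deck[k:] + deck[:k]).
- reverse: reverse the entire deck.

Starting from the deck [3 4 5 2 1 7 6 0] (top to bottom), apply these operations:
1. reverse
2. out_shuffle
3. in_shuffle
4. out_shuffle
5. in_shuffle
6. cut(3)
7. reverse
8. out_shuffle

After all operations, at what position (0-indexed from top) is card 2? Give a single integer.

After op 1 (reverse): [0 6 7 1 2 5 4 3]
After op 2 (out_shuffle): [0 2 6 5 7 4 1 3]
After op 3 (in_shuffle): [7 0 4 2 1 6 3 5]
After op 4 (out_shuffle): [7 1 0 6 4 3 2 5]
After op 5 (in_shuffle): [4 7 3 1 2 0 5 6]
After op 6 (cut(3)): [1 2 0 5 6 4 7 3]
After op 7 (reverse): [3 7 4 6 5 0 2 1]
After op 8 (out_shuffle): [3 5 7 0 4 2 6 1]
Card 2 is at position 5.

Answer: 5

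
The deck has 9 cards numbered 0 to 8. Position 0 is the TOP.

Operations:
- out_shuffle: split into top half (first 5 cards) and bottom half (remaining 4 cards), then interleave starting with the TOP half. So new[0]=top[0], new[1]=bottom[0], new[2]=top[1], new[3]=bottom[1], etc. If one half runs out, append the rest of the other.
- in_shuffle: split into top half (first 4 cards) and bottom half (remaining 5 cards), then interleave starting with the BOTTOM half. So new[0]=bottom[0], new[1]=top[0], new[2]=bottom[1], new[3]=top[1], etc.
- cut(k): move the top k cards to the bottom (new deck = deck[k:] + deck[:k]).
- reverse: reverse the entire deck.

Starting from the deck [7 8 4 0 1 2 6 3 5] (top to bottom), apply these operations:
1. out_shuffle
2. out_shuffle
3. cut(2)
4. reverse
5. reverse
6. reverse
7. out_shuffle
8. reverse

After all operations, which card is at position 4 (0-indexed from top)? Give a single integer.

Answer: 4

Derivation:
After op 1 (out_shuffle): [7 2 8 6 4 3 0 5 1]
After op 2 (out_shuffle): [7 3 2 0 8 5 6 1 4]
After op 3 (cut(2)): [2 0 8 5 6 1 4 7 3]
After op 4 (reverse): [3 7 4 1 6 5 8 0 2]
After op 5 (reverse): [2 0 8 5 6 1 4 7 3]
After op 6 (reverse): [3 7 4 1 6 5 8 0 2]
After op 7 (out_shuffle): [3 5 7 8 4 0 1 2 6]
After op 8 (reverse): [6 2 1 0 4 8 7 5 3]
Position 4: card 4.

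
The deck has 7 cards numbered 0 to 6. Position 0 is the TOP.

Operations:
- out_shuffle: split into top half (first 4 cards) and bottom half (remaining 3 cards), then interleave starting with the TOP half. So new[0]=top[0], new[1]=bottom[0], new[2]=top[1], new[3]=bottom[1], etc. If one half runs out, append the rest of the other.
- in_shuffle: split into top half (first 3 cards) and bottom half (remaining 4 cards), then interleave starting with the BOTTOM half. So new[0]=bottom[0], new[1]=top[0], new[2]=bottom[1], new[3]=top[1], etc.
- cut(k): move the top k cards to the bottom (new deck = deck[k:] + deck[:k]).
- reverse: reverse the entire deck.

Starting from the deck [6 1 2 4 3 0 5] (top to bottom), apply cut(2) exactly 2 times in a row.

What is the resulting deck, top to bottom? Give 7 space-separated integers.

After op 1 (cut(2)): [2 4 3 0 5 6 1]
After op 2 (cut(2)): [3 0 5 6 1 2 4]

Answer: 3 0 5 6 1 2 4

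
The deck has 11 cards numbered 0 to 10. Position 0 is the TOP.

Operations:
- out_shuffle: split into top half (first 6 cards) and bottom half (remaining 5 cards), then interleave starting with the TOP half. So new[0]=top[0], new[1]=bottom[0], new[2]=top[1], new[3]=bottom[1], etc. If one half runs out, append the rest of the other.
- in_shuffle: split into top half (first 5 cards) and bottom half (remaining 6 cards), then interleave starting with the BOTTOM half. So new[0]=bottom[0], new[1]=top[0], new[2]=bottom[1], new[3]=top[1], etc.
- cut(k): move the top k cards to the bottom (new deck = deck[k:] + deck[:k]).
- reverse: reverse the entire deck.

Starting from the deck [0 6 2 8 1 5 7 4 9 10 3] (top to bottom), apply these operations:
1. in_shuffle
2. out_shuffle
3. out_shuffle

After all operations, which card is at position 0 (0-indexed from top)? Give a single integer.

After op 1 (in_shuffle): [5 0 7 6 4 2 9 8 10 1 3]
After op 2 (out_shuffle): [5 9 0 8 7 10 6 1 4 3 2]
After op 3 (out_shuffle): [5 6 9 1 0 4 8 3 7 2 10]
Position 0: card 5.

Answer: 5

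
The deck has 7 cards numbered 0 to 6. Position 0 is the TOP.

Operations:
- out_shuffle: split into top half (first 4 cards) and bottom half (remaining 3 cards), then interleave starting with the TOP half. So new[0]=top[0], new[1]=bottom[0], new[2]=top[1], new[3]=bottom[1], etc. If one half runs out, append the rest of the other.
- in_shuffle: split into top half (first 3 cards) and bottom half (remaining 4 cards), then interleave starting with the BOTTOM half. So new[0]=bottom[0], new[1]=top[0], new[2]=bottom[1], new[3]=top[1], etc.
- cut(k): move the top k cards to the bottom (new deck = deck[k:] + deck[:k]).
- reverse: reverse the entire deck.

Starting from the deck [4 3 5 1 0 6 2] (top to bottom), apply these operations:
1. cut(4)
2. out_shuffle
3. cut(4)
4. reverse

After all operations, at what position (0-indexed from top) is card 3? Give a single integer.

Answer: 2

Derivation:
After op 1 (cut(4)): [0 6 2 4 3 5 1]
After op 2 (out_shuffle): [0 3 6 5 2 1 4]
After op 3 (cut(4)): [2 1 4 0 3 6 5]
After op 4 (reverse): [5 6 3 0 4 1 2]
Card 3 is at position 2.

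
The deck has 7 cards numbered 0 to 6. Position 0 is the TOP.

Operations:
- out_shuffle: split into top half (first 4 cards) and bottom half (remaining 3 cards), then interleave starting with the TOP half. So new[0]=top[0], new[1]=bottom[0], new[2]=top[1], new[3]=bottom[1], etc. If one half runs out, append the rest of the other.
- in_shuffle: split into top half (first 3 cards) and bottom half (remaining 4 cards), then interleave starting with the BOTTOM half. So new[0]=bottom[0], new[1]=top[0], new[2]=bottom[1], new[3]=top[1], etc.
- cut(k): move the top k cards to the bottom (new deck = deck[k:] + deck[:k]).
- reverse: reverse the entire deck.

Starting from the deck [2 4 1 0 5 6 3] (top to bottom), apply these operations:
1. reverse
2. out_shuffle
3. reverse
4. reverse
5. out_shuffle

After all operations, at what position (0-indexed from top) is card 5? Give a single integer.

Answer: 1

Derivation:
After op 1 (reverse): [3 6 5 0 1 4 2]
After op 2 (out_shuffle): [3 1 6 4 5 2 0]
After op 3 (reverse): [0 2 5 4 6 1 3]
After op 4 (reverse): [3 1 6 4 5 2 0]
After op 5 (out_shuffle): [3 5 1 2 6 0 4]
Card 5 is at position 1.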